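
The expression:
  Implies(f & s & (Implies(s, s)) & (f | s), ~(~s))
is always true.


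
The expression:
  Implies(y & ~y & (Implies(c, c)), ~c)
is always true.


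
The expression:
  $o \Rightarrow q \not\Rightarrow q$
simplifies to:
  $\neg o$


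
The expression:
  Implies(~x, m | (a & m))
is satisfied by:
  {x: True, m: True}
  {x: True, m: False}
  {m: True, x: False}


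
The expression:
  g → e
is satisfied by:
  {e: True, g: False}
  {g: False, e: False}
  {g: True, e: True}


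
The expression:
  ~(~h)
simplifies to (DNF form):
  h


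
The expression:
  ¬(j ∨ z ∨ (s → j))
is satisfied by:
  {s: True, z: False, j: False}


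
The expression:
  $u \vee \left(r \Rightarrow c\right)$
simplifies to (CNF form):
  $c \vee u \vee \neg r$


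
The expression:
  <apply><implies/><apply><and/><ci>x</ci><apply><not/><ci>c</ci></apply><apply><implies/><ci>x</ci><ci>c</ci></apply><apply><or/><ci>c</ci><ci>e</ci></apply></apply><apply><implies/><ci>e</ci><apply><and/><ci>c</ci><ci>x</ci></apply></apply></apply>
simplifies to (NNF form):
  <true/>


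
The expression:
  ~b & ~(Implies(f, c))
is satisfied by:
  {f: True, b: False, c: False}


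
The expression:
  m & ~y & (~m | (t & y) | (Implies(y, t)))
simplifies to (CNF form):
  m & ~y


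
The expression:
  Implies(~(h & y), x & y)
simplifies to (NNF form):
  y & (h | x)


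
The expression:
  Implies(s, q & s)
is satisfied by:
  {q: True, s: False}
  {s: False, q: False}
  {s: True, q: True}


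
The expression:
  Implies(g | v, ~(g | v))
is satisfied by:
  {g: False, v: False}


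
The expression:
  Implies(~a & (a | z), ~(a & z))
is always true.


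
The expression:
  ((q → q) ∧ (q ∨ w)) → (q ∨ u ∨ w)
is always true.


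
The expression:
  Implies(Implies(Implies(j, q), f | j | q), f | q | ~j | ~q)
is always true.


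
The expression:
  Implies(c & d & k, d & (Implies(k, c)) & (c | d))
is always true.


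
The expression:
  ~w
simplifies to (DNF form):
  ~w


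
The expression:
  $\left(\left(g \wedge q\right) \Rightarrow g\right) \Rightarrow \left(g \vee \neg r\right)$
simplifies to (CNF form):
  $g \vee \neg r$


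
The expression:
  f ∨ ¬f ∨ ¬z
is always true.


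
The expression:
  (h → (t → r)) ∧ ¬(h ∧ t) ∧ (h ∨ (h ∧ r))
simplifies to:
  h ∧ ¬t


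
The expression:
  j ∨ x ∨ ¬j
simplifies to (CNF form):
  True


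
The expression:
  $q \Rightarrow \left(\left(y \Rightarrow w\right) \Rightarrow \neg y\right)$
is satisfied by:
  {w: False, q: False, y: False}
  {y: True, w: False, q: False}
  {q: True, w: False, y: False}
  {y: True, q: True, w: False}
  {w: True, y: False, q: False}
  {y: True, w: True, q: False}
  {q: True, w: True, y: False}


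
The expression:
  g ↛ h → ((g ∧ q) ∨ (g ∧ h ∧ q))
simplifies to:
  h ∨ q ∨ ¬g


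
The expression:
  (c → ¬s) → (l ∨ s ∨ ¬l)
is always true.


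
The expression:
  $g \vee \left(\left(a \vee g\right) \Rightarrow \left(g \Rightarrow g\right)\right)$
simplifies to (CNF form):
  $\text{True}$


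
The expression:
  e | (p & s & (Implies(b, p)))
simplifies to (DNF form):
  e | (p & s)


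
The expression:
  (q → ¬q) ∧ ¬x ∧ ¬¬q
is never true.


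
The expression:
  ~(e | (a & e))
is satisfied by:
  {e: False}


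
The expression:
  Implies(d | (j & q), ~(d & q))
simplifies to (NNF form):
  ~d | ~q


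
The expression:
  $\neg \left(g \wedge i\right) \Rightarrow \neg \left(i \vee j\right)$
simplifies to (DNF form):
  $\left(g \wedge i\right) \vee \left(\neg i \wedge \neg j\right)$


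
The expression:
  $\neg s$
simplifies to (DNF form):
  $\neg s$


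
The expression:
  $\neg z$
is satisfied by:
  {z: False}


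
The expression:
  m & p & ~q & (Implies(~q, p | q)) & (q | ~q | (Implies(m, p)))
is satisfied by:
  {m: True, p: True, q: False}


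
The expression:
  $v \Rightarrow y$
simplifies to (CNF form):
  $y \vee \neg v$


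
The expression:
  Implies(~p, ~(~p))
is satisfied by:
  {p: True}


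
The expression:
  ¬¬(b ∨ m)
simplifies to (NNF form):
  b ∨ m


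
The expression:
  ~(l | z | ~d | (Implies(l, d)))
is never true.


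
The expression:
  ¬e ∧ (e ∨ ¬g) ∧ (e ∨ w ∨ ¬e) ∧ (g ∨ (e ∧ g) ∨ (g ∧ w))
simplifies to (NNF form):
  False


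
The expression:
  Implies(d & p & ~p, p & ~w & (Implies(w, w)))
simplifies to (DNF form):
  True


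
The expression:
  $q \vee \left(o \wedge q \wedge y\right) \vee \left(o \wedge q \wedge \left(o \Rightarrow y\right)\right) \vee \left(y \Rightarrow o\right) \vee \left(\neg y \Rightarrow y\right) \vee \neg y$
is always true.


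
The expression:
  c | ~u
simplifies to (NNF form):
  c | ~u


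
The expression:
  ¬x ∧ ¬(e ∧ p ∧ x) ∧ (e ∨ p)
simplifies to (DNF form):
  (e ∧ ¬x) ∨ (p ∧ ¬x)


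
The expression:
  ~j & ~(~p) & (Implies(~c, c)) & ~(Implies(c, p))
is never true.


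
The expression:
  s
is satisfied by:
  {s: True}


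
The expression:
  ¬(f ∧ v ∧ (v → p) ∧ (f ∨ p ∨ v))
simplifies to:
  ¬f ∨ ¬p ∨ ¬v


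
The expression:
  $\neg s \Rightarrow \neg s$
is always true.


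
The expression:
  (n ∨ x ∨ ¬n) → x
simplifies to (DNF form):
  x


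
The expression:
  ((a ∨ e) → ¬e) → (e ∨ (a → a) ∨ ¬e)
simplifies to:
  True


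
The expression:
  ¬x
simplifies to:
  ¬x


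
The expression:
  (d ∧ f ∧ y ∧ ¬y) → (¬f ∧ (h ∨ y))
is always true.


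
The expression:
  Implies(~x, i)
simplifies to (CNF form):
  i | x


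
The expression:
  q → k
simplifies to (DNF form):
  k ∨ ¬q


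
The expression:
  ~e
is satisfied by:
  {e: False}


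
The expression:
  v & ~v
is never true.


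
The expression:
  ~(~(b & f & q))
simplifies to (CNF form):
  b & f & q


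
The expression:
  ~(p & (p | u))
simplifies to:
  ~p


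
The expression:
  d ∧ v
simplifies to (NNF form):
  d ∧ v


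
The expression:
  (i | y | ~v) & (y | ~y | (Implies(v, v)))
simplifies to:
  i | y | ~v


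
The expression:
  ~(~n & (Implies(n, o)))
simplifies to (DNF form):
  n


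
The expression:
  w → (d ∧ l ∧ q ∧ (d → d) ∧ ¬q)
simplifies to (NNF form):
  ¬w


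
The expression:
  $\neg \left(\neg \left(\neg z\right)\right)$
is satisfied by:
  {z: False}


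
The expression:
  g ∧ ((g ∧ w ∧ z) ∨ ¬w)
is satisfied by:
  {z: True, g: True, w: False}
  {g: True, w: False, z: False}
  {z: True, w: True, g: True}


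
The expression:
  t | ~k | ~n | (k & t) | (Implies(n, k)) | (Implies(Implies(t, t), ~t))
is always true.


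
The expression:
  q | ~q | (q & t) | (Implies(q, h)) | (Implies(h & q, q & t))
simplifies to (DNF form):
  True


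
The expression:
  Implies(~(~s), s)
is always true.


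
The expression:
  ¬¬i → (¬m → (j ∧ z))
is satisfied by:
  {m: True, j: True, z: True, i: False}
  {m: True, j: True, z: False, i: False}
  {m: True, z: True, j: False, i: False}
  {m: True, z: False, j: False, i: False}
  {j: True, z: True, m: False, i: False}
  {j: True, z: False, m: False, i: False}
  {z: True, m: False, j: False, i: False}
  {z: False, m: False, j: False, i: False}
  {i: True, m: True, j: True, z: True}
  {i: True, m: True, j: True, z: False}
  {i: True, m: True, z: True, j: False}
  {i: True, m: True, z: False, j: False}
  {i: True, j: True, z: True, m: False}


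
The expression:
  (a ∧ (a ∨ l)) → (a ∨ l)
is always true.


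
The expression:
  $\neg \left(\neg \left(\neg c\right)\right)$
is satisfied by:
  {c: False}


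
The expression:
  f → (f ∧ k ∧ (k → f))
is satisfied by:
  {k: True, f: False}
  {f: False, k: False}
  {f: True, k: True}


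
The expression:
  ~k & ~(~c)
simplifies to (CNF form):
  c & ~k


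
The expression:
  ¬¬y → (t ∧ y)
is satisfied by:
  {t: True, y: False}
  {y: False, t: False}
  {y: True, t: True}


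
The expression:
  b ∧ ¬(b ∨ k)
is never true.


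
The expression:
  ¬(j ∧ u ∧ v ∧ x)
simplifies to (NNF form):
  ¬j ∨ ¬u ∨ ¬v ∨ ¬x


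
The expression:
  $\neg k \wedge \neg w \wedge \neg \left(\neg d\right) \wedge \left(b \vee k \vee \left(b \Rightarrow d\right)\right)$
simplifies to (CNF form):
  $d \wedge \neg k \wedge \neg w$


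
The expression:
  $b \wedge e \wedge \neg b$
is never true.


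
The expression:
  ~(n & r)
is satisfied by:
  {n: False, r: False}
  {r: True, n: False}
  {n: True, r: False}


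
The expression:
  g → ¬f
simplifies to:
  ¬f ∨ ¬g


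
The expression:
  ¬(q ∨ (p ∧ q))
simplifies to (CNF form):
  ¬q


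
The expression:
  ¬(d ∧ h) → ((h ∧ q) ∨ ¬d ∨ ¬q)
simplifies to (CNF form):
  h ∨ ¬d ∨ ¬q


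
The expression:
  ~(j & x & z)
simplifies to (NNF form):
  ~j | ~x | ~z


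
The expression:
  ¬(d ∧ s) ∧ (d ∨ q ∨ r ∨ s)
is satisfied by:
  {q: True, r: True, s: False, d: False}
  {q: True, r: False, s: False, d: False}
  {r: True, q: False, s: False, d: False}
  {q: True, s: True, r: True, d: False}
  {q: True, s: True, r: False, d: False}
  {s: True, r: True, q: False, d: False}
  {s: True, r: False, q: False, d: False}
  {d: True, q: True, r: True, s: False}
  {d: True, q: True, r: False, s: False}
  {d: True, r: True, s: False, q: False}
  {d: True, r: False, s: False, q: False}


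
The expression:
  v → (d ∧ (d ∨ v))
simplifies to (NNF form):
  d ∨ ¬v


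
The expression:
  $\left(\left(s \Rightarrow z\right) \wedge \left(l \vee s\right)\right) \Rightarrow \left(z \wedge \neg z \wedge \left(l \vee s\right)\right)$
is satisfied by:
  {l: False, z: False, s: False}
  {s: True, l: False, z: False}
  {z: True, l: False, s: False}
  {s: True, l: True, z: False}


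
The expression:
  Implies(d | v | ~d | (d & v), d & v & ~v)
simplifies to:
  False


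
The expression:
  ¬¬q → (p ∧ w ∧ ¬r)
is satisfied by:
  {w: True, p: True, r: False, q: False}
  {w: True, r: False, p: False, q: False}
  {p: True, w: False, r: False, q: False}
  {w: False, r: False, p: False, q: False}
  {w: True, r: True, p: True, q: False}
  {w: True, r: True, p: False, q: False}
  {r: True, p: True, w: False, q: False}
  {r: True, w: False, p: False, q: False}
  {q: True, w: True, p: True, r: False}


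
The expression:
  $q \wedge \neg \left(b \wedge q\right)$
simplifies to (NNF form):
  $q \wedge \neg b$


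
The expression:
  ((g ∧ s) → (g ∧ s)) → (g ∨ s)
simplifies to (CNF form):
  g ∨ s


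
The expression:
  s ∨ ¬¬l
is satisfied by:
  {l: True, s: True}
  {l: True, s: False}
  {s: True, l: False}


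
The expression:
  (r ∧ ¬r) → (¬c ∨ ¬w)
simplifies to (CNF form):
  True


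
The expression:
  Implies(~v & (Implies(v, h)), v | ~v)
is always true.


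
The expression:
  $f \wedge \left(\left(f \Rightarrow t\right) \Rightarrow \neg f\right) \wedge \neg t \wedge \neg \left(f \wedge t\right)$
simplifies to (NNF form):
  $f \wedge \neg t$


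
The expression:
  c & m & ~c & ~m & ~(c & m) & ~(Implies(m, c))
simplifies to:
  False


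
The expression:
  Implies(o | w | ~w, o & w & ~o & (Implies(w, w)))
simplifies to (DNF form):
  False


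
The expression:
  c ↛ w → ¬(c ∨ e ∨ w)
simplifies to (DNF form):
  w ∨ ¬c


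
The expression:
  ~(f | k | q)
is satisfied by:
  {q: False, f: False, k: False}


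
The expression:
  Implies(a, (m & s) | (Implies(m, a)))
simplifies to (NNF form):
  True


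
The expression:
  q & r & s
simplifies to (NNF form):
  q & r & s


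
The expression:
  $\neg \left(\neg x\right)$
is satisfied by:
  {x: True}


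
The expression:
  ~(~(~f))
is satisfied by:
  {f: False}


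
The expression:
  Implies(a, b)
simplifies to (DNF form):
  b | ~a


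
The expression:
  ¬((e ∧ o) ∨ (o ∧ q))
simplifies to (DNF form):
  (¬e ∧ ¬q) ∨ ¬o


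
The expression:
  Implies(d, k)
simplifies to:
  k | ~d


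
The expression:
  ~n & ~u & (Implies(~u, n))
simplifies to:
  False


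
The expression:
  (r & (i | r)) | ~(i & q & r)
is always true.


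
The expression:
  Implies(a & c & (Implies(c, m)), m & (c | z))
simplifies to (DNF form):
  True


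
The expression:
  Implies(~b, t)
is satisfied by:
  {b: True, t: True}
  {b: True, t: False}
  {t: True, b: False}


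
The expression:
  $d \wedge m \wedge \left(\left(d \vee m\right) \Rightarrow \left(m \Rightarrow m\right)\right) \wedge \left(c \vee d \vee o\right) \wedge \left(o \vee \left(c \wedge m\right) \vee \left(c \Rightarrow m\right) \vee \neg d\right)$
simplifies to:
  $d \wedge m$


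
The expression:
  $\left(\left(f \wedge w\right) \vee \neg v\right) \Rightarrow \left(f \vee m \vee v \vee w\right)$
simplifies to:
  $f \vee m \vee v \vee w$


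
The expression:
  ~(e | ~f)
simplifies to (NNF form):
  f & ~e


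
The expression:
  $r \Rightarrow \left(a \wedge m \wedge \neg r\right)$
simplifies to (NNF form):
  $\neg r$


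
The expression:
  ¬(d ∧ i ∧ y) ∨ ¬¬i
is always true.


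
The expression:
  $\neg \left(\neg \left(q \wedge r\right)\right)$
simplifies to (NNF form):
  $q \wedge r$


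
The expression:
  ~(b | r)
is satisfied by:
  {r: False, b: False}


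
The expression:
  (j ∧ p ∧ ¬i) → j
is always true.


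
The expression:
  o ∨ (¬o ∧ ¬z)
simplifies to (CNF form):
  o ∨ ¬z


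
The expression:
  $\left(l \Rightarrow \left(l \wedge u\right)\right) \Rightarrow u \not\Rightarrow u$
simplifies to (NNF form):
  $l \wedge \neg u$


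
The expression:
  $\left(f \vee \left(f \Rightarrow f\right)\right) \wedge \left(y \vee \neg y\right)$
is always true.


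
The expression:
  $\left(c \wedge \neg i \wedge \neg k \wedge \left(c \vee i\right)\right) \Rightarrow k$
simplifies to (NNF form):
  $i \vee k \vee \neg c$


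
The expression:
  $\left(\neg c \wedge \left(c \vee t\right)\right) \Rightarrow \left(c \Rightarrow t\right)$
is always true.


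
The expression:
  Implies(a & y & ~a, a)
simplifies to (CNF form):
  True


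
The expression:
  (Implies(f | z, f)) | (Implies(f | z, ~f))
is always true.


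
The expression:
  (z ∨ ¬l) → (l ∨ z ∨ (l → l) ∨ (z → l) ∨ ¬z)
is always true.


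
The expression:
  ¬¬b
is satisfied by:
  {b: True}


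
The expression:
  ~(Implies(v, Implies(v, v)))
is never true.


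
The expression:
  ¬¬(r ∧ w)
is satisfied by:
  {r: True, w: True}


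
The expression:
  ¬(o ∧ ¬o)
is always true.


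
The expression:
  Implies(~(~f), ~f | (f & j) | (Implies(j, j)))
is always true.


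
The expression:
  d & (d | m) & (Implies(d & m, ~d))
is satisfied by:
  {d: True, m: False}


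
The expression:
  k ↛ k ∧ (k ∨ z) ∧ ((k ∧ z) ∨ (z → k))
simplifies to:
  False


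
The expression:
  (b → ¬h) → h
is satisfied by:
  {h: True}


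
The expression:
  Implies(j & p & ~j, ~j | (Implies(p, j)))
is always true.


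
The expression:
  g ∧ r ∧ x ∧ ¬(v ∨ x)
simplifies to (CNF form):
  False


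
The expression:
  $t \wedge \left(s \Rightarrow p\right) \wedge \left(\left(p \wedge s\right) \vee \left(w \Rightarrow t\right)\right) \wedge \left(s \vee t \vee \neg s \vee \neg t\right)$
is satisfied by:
  {t: True, p: True, s: False}
  {t: True, s: False, p: False}
  {t: True, p: True, s: True}


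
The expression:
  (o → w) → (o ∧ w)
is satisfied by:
  {o: True}


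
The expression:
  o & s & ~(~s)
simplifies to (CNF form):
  o & s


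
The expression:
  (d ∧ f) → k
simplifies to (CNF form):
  k ∨ ¬d ∨ ¬f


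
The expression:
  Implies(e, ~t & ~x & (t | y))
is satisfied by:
  {y: True, x: False, e: False, t: False}
  {t: False, x: False, y: False, e: False}
  {t: True, y: True, x: False, e: False}
  {t: True, x: False, y: False, e: False}
  {y: True, x: True, t: False, e: False}
  {x: True, t: False, y: False, e: False}
  {t: True, y: True, x: True, e: False}
  {t: True, x: True, y: False, e: False}
  {e: True, y: True, t: False, x: False}


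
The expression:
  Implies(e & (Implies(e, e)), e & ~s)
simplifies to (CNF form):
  ~e | ~s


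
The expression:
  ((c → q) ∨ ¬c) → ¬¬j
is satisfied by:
  {c: True, j: True, q: False}
  {j: True, q: False, c: False}
  {c: True, j: True, q: True}
  {j: True, q: True, c: False}
  {c: True, q: False, j: False}


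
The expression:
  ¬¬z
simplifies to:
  z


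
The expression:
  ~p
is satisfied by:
  {p: False}


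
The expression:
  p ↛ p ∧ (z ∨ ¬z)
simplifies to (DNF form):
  False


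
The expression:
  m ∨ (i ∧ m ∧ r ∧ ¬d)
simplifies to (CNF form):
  m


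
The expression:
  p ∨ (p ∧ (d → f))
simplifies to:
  p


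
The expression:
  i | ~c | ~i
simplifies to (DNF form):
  True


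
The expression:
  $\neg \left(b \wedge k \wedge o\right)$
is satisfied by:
  {k: False, o: False, b: False}
  {b: True, k: False, o: False}
  {o: True, k: False, b: False}
  {b: True, o: True, k: False}
  {k: True, b: False, o: False}
  {b: True, k: True, o: False}
  {o: True, k: True, b: False}


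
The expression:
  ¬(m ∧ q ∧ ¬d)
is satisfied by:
  {d: True, m: False, q: False}
  {m: False, q: False, d: False}
  {d: True, q: True, m: False}
  {q: True, m: False, d: False}
  {d: True, m: True, q: False}
  {m: True, d: False, q: False}
  {d: True, q: True, m: True}


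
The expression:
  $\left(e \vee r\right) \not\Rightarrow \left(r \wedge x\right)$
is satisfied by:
  {e: True, x: False, r: False}
  {r: True, e: True, x: False}
  {r: True, x: False, e: False}
  {e: True, x: True, r: False}


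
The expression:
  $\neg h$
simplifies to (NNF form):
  $\neg h$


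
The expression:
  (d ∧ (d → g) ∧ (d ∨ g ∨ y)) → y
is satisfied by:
  {y: True, g: False, d: False}
  {g: False, d: False, y: False}
  {y: True, d: True, g: False}
  {d: True, g: False, y: False}
  {y: True, g: True, d: False}
  {g: True, y: False, d: False}
  {y: True, d: True, g: True}


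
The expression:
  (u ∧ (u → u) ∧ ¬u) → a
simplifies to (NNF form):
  True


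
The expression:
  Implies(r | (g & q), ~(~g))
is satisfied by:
  {g: True, r: False}
  {r: False, g: False}
  {r: True, g: True}


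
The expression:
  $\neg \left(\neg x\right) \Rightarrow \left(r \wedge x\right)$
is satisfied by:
  {r: True, x: False}
  {x: False, r: False}
  {x: True, r: True}


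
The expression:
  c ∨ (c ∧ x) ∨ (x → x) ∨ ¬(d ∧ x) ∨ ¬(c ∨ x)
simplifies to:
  True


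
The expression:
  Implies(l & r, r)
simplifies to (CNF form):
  True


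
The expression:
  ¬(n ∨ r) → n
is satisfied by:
  {r: True, n: True}
  {r: True, n: False}
  {n: True, r: False}


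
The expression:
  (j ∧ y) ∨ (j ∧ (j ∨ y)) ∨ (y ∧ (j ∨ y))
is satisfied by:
  {y: True, j: True}
  {y: True, j: False}
  {j: True, y: False}


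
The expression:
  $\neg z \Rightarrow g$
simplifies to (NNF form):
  $g \vee z$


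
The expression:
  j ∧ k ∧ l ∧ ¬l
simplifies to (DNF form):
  False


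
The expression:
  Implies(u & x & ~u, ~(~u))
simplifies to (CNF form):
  True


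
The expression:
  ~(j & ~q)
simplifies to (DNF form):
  q | ~j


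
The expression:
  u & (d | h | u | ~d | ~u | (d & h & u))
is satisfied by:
  {u: True}


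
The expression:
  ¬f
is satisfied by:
  {f: False}


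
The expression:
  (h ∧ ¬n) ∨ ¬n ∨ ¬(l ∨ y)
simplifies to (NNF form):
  (¬l ∧ ¬y) ∨ ¬n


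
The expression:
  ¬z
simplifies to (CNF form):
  ¬z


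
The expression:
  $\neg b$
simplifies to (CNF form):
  $\neg b$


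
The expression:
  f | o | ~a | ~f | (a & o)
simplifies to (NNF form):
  True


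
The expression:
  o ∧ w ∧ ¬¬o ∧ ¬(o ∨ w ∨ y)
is never true.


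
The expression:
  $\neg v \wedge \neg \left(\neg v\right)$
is never true.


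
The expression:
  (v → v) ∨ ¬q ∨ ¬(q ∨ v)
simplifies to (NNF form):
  True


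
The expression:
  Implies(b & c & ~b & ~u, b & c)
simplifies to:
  True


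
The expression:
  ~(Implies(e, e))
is never true.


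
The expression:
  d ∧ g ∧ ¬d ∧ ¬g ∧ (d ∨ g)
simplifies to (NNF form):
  False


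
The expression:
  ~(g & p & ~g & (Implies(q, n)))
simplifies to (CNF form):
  True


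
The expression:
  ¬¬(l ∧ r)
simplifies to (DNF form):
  l ∧ r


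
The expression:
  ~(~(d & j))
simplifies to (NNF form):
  d & j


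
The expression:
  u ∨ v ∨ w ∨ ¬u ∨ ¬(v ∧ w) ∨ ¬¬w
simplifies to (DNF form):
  True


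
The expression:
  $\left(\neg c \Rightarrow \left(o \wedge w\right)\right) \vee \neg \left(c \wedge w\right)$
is always true.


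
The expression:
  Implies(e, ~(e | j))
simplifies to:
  ~e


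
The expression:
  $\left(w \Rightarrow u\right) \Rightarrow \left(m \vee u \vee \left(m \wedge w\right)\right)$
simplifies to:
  $m \vee u \vee w$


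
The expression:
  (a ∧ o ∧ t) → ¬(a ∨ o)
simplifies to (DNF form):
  ¬a ∨ ¬o ∨ ¬t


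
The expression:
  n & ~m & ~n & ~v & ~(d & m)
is never true.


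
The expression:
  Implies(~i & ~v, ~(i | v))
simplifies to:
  True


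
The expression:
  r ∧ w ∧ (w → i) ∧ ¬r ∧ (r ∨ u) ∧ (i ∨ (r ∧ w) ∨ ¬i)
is never true.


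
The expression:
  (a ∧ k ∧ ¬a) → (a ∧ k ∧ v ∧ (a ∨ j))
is always true.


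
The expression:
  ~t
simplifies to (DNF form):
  ~t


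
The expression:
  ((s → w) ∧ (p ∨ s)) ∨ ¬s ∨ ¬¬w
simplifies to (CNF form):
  w ∨ ¬s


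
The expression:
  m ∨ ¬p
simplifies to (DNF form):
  m ∨ ¬p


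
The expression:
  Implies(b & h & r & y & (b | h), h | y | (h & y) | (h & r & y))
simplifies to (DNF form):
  True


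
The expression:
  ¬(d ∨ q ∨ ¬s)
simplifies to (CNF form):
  s ∧ ¬d ∧ ¬q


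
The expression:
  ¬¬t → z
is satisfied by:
  {z: True, t: False}
  {t: False, z: False}
  {t: True, z: True}


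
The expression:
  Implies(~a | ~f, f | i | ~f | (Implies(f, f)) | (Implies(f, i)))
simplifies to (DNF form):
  True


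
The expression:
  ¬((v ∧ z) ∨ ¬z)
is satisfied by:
  {z: True, v: False}


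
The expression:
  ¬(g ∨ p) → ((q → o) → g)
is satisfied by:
  {q: True, g: True, p: True, o: False}
  {g: True, p: True, o: False, q: False}
  {q: True, g: True, p: True, o: True}
  {g: True, p: True, o: True, q: False}
  {g: True, q: True, o: False, p: False}
  {g: True, o: False, p: False, q: False}
  {g: True, q: True, o: True, p: False}
  {g: True, o: True, p: False, q: False}
  {q: True, p: True, o: False, g: False}
  {p: True, q: False, o: False, g: False}
  {q: True, p: True, o: True, g: False}
  {p: True, o: True, q: False, g: False}
  {q: True, o: False, p: False, g: False}


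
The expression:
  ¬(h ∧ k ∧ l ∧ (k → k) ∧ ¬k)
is always true.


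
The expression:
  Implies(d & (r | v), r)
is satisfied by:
  {r: True, v: False, d: False}
  {v: False, d: False, r: False}
  {r: True, d: True, v: False}
  {d: True, v: False, r: False}
  {r: True, v: True, d: False}
  {v: True, r: False, d: False}
  {r: True, d: True, v: True}


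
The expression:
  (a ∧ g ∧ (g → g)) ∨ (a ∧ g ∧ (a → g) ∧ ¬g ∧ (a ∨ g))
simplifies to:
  a ∧ g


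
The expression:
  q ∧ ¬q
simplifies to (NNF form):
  False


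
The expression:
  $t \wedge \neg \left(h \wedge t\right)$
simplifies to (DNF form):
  $t \wedge \neg h$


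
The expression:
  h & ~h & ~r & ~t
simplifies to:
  False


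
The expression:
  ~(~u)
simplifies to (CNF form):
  u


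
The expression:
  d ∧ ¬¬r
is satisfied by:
  {r: True, d: True}


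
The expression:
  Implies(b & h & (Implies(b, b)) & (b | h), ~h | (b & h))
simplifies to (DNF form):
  True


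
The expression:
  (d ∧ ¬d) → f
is always true.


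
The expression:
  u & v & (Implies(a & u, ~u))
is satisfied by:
  {u: True, v: True, a: False}


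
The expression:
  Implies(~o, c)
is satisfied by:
  {o: True, c: True}
  {o: True, c: False}
  {c: True, o: False}


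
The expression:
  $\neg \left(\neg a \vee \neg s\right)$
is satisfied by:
  {a: True, s: True}


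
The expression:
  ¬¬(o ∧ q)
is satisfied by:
  {o: True, q: True}


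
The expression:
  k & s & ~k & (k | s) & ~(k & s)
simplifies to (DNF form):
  False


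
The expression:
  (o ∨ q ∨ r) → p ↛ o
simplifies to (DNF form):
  (p ∧ ¬o) ∨ (p ∧ ¬o ∧ ¬q) ∨ (p ∧ ¬o ∧ ¬r) ∨ (¬o ∧ ¬q ∧ ¬r)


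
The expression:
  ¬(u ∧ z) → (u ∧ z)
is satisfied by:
  {z: True, u: True}


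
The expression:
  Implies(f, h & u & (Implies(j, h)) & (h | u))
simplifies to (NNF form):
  ~f | (h & u)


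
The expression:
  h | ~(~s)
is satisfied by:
  {s: True, h: True}
  {s: True, h: False}
  {h: True, s: False}


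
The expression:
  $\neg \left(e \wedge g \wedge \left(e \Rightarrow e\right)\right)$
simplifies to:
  $\neg e \vee \neg g$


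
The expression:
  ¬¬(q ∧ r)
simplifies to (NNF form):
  q ∧ r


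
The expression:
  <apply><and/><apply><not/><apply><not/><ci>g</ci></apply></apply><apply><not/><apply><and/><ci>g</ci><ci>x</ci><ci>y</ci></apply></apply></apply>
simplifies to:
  <apply><and/><ci>g</ci><apply><or/><apply><not/><ci>x</ci></apply><apply><not/><ci>y</ci></apply></apply></apply>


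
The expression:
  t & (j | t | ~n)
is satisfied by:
  {t: True}


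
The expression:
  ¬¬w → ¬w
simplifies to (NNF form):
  ¬w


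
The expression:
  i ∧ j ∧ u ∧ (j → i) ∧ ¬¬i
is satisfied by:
  {i: True, j: True, u: True}


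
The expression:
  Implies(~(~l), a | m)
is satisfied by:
  {a: True, m: True, l: False}
  {a: True, l: False, m: False}
  {m: True, l: False, a: False}
  {m: False, l: False, a: False}
  {a: True, m: True, l: True}
  {a: True, l: True, m: False}
  {m: True, l: True, a: False}


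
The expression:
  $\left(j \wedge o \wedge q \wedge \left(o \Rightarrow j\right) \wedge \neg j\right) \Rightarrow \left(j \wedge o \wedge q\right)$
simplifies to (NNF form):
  $\text{True}$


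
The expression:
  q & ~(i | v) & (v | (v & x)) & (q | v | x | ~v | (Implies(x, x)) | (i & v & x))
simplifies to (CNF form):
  False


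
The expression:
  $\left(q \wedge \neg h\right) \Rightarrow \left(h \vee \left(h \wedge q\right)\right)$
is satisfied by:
  {h: True, q: False}
  {q: False, h: False}
  {q: True, h: True}


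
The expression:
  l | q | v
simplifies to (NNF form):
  l | q | v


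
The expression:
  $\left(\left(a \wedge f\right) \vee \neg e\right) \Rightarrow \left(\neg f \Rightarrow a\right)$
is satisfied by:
  {a: True, e: True, f: True}
  {a: True, e: True, f: False}
  {a: True, f: True, e: False}
  {a: True, f: False, e: False}
  {e: True, f: True, a: False}
  {e: True, f: False, a: False}
  {f: True, e: False, a: False}


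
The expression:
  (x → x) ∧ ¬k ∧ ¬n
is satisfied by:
  {n: False, k: False}


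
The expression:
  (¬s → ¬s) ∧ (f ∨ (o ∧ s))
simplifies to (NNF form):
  f ∨ (o ∧ s)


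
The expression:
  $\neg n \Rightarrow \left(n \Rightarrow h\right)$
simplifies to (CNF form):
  $\text{True}$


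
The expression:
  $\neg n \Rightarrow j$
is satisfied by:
  {n: True, j: True}
  {n: True, j: False}
  {j: True, n: False}


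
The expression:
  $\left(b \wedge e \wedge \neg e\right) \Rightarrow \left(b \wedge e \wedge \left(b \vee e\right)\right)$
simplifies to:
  $\text{True}$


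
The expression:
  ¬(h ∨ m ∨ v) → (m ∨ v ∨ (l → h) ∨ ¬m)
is always true.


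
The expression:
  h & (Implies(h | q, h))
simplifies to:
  h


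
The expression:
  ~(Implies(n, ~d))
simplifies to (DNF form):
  d & n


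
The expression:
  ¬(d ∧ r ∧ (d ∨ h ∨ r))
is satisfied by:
  {d: False, r: False}
  {r: True, d: False}
  {d: True, r: False}


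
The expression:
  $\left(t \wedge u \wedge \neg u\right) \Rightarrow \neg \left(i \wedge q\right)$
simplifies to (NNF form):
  $\text{True}$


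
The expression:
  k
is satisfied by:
  {k: True}


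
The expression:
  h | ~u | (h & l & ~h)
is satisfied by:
  {h: True, u: False}
  {u: False, h: False}
  {u: True, h: True}


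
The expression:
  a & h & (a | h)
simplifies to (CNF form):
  a & h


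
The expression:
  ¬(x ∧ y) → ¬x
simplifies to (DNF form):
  y ∨ ¬x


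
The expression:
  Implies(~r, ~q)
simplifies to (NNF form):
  r | ~q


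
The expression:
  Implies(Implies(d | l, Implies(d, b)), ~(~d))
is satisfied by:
  {d: True}


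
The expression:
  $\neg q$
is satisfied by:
  {q: False}


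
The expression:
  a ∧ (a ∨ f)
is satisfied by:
  {a: True}


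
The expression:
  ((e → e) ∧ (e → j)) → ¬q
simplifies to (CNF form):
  (e ∨ ¬q) ∧ (¬j ∨ ¬q)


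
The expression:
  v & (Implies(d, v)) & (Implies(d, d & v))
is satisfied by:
  {v: True}


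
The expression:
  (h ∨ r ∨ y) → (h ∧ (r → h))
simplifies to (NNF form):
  h ∨ (¬r ∧ ¬y)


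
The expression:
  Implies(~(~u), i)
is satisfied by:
  {i: True, u: False}
  {u: False, i: False}
  {u: True, i: True}


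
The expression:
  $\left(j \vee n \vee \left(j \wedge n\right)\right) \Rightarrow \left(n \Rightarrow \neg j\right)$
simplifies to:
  $\neg j \vee \neg n$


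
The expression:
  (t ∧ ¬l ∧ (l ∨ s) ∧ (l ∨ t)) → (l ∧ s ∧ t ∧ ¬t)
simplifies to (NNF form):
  l ∨ ¬s ∨ ¬t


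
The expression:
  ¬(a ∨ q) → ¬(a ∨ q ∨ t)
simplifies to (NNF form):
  a ∨ q ∨ ¬t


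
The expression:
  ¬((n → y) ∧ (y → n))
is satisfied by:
  {n: True, y: False}
  {y: True, n: False}


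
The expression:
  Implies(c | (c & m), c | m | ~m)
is always true.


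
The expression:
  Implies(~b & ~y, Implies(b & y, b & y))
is always true.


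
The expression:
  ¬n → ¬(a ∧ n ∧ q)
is always true.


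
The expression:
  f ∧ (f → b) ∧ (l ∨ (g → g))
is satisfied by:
  {b: True, f: True}


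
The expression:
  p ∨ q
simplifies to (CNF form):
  p ∨ q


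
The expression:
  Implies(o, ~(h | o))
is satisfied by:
  {o: False}


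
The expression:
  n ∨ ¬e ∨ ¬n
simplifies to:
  True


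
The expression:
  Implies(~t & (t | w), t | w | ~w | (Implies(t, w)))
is always true.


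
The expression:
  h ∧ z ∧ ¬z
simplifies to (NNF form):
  False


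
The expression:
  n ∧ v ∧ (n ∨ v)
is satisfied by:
  {n: True, v: True}


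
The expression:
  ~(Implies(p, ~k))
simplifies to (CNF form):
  k & p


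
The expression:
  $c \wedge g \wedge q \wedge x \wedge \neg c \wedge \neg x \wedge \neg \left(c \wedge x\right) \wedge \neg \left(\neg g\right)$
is never true.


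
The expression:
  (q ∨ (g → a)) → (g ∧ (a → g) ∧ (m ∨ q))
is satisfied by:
  {q: True, m: True, g: True, a: False}
  {q: True, g: True, m: False, a: False}
  {m: True, g: True, q: False, a: False}
  {g: True, q: False, m: False, a: False}
  {a: True, q: True, g: True, m: True}
  {a: True, q: True, g: True, m: False}
  {a: True, g: True, m: True, q: False}


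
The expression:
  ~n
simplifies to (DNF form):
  ~n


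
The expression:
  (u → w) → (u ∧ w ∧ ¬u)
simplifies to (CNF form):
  u ∧ ¬w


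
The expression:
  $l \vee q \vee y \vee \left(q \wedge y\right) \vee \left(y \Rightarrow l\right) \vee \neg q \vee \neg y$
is always true.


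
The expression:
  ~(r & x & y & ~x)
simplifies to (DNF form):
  True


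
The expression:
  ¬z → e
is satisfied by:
  {z: True, e: True}
  {z: True, e: False}
  {e: True, z: False}


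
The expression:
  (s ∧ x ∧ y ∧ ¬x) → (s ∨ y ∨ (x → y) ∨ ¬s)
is always true.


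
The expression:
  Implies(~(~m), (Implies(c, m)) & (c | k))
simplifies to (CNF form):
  c | k | ~m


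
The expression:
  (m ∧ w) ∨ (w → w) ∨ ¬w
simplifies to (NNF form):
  True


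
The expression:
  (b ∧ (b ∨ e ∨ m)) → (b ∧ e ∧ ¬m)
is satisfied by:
  {e: True, m: False, b: False}
  {m: False, b: False, e: False}
  {e: True, m: True, b: False}
  {m: True, e: False, b: False}
  {b: True, e: True, m: False}


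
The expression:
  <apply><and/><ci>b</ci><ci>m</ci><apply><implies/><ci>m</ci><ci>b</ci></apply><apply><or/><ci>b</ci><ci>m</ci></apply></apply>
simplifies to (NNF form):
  <apply><and/><ci>b</ci><ci>m</ci></apply>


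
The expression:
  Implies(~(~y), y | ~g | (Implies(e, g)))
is always true.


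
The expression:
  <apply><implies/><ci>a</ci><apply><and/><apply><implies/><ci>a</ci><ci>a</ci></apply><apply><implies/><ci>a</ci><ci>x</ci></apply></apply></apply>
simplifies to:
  <apply><or/><ci>x</ci><apply><not/><ci>a</ci></apply></apply>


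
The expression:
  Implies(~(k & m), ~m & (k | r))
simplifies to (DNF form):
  k | (r & ~m)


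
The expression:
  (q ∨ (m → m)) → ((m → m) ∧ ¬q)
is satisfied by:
  {q: False}


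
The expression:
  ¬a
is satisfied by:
  {a: False}


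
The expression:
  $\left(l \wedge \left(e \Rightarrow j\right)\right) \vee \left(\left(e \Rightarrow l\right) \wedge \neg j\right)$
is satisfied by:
  {l: True, e: False, j: False}
  {j: True, l: True, e: False}
  {l: True, e: True, j: False}
  {j: True, l: True, e: True}
  {j: False, e: False, l: False}


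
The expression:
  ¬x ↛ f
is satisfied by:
  {x: False, f: False}


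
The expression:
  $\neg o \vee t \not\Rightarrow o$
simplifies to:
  $\neg o$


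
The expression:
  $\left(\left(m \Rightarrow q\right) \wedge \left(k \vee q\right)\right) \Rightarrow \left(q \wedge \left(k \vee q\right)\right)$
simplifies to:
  $m \vee q \vee \neg k$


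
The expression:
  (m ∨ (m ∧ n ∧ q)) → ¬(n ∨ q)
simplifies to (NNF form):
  (¬n ∧ ¬q) ∨ ¬m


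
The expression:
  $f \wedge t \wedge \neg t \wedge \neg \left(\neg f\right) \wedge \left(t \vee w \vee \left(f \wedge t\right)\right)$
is never true.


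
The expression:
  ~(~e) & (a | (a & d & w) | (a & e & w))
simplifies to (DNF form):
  a & e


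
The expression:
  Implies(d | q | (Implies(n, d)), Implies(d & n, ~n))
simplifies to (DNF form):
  ~d | ~n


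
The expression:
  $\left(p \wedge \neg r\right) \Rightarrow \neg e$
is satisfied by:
  {r: True, p: False, e: False}
  {p: False, e: False, r: False}
  {r: True, e: True, p: False}
  {e: True, p: False, r: False}
  {r: True, p: True, e: False}
  {p: True, r: False, e: False}
  {r: True, e: True, p: True}


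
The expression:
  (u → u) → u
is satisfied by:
  {u: True}


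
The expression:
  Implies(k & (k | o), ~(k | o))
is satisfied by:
  {k: False}


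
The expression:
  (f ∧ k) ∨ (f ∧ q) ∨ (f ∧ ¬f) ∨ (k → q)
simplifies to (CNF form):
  f ∨ q ∨ ¬k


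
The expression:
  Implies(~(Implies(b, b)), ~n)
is always true.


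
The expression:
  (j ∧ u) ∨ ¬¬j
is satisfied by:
  {j: True}


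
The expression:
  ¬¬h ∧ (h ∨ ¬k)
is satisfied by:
  {h: True}


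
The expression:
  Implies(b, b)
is always true.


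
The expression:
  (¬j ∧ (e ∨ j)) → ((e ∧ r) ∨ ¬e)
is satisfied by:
  {r: True, j: True, e: False}
  {r: True, j: False, e: False}
  {j: True, r: False, e: False}
  {r: False, j: False, e: False}
  {r: True, e: True, j: True}
  {r: True, e: True, j: False}
  {e: True, j: True, r: False}


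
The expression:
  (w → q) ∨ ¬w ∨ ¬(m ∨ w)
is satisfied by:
  {q: True, w: False}
  {w: False, q: False}
  {w: True, q: True}


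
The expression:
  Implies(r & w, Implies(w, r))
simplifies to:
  True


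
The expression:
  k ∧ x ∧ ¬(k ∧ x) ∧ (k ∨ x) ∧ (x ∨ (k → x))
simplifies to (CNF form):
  False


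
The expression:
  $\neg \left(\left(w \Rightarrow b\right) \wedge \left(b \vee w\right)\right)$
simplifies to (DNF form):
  $\neg b$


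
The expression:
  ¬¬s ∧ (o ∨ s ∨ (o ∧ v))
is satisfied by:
  {s: True}


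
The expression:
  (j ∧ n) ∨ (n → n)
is always true.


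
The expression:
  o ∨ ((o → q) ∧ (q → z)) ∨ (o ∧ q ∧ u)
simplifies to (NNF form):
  o ∨ z ∨ ¬q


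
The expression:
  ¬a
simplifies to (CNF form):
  ¬a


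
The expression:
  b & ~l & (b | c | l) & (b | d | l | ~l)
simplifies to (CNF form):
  b & ~l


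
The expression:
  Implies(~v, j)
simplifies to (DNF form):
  j | v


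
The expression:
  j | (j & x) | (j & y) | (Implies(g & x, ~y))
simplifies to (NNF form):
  j | ~g | ~x | ~y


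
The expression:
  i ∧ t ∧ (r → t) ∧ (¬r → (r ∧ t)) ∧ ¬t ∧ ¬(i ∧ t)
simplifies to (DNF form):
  False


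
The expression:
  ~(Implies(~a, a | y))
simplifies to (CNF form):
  ~a & ~y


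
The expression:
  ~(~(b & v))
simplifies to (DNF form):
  b & v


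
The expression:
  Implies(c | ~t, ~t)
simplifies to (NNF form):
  ~c | ~t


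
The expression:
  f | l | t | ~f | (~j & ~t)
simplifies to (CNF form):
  True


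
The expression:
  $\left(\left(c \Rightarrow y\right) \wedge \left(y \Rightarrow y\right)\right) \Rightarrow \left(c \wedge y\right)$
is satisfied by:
  {c: True}


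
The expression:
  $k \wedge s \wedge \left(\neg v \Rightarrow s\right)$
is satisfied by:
  {s: True, k: True}


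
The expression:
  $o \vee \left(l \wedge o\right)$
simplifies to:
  $o$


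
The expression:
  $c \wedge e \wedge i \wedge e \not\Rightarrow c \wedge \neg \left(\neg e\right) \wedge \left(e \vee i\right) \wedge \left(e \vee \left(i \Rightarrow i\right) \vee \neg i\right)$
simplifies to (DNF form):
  $\text{False}$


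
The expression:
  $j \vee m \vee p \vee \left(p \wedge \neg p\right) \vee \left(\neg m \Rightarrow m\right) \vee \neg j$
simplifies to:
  $\text{True}$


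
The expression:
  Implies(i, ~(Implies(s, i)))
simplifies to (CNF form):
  ~i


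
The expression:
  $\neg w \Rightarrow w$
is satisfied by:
  {w: True}


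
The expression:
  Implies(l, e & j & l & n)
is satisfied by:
  {j: True, n: True, e: True, l: False}
  {j: True, n: True, e: False, l: False}
  {j: True, e: True, n: False, l: False}
  {j: True, e: False, n: False, l: False}
  {n: True, e: True, j: False, l: False}
  {n: True, j: False, e: False, l: False}
  {n: False, e: True, j: False, l: False}
  {n: False, j: False, e: False, l: False}
  {j: True, l: True, n: True, e: True}
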